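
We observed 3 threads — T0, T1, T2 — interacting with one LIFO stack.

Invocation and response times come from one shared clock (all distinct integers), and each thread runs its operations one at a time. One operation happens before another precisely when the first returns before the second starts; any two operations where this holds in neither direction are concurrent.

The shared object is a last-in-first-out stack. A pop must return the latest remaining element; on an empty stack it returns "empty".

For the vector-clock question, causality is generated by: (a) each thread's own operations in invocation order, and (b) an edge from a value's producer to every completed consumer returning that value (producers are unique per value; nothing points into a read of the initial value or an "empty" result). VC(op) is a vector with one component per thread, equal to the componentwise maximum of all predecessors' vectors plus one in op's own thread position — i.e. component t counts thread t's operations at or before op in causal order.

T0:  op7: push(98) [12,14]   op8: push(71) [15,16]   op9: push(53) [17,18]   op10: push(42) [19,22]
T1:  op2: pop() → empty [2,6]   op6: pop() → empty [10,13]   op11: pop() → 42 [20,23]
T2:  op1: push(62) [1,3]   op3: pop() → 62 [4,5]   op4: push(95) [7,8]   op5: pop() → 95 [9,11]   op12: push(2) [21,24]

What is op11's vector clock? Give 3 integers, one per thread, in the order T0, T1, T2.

no predecessors for op1 (invoked 1): T2 increments from zero → (0, 0, 1)
no predecessors for op2 (invoked 2): T1 increments from zero → (0, 1, 0)
no predecessors for op7 (invoked 12): T0 increments from zero → (1, 0, 0)
merge at op3 (invoked 4): VC(op1)=(0, 0, 1), own-thread bump on T2 → (0, 0, 2)
merge at op6 (invoked 10): VC(op2)=(0, 1, 0), own-thread bump on T1 → (0, 2, 0)
merge at op8 (invoked 15): VC(op7)=(1, 0, 0), own-thread bump on T0 → (2, 0, 0)
merge at op4 (invoked 7): VC(op3)=(0, 0, 2), own-thread bump on T2 → (0, 0, 3)
merge at op9 (invoked 17): VC(op8)=(2, 0, 0), own-thread bump on T0 → (3, 0, 0)
merge at op5 (invoked 9): VC(op4)=(0, 0, 3), own-thread bump on T2 → (0, 0, 4)
merge at op10 (invoked 19): VC(op9)=(3, 0, 0), own-thread bump on T0 → (4, 0, 0)
merge at op12 (invoked 21): VC(op5)=(0, 0, 4), own-thread bump on T2 → (0, 0, 5)
merge at op11 (invoked 20): VC(op6)=(0, 2, 0), VC(op10)=(4, 0, 0), own-thread bump on T1 → (4, 3, 0)
target: VC(op11) = (4, 3, 0)

(4, 3, 0)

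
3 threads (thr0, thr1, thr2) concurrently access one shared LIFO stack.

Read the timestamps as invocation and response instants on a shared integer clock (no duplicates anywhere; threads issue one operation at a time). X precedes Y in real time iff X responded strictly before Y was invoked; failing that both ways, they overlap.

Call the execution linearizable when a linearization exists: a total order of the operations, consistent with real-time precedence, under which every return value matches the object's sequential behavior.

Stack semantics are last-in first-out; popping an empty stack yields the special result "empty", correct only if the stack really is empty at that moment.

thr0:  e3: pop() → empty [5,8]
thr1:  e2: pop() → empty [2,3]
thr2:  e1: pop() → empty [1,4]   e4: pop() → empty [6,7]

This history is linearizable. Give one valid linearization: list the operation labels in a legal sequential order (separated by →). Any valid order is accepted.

e1 → e2 → e3 → e4

1. e1 pop() → empty, leaving stack <>
2. e2 pop() → empty, leaving stack <>
3. e3 pop() → empty, leaving stack <>
4. e4 pop() → empty, leaving stack <>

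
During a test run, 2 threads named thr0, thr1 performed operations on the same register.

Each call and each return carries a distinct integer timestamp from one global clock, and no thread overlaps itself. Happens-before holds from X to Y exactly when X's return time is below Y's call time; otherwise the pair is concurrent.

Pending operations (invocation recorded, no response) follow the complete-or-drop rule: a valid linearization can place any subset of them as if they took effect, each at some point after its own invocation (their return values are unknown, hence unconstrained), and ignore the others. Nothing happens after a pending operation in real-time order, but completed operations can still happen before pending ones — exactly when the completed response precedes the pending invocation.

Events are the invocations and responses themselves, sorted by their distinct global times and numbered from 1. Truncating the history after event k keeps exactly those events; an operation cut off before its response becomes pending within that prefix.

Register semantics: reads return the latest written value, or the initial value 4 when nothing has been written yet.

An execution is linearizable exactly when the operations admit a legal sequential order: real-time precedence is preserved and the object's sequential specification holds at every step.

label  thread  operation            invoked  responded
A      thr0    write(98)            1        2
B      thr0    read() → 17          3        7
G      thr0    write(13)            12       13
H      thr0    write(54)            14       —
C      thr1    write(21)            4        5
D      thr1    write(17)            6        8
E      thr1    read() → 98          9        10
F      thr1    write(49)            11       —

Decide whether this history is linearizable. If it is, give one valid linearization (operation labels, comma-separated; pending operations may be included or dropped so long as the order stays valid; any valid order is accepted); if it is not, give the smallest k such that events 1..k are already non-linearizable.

not linearizable — minimal violating prefix: 10 events

cut after 9 events: linearizable; cut after 10 events (E responds, time 10): not linearizable
no legal order exists: 3 real-time-consistent candidates over 5 completed register operations, all rejected
e.g. A, B, C, D, E: illegal at step 2, since B read() → 17 cannot apply there
e.g. A, C, B, D, E: illegal at step 3, since B read() → 17 cannot apply there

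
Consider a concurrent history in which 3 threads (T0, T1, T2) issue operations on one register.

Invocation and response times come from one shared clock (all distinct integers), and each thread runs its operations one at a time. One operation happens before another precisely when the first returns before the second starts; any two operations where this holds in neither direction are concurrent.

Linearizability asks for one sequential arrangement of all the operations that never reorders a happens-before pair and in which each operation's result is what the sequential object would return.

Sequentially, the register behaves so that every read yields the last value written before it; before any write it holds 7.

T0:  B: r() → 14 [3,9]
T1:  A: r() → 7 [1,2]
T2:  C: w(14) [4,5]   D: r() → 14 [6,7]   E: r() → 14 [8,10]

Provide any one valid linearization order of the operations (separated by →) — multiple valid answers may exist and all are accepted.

A → C → B → D → E

1. A r() → 7, leaving value 7
2. C w(14), leaving value 14
3. B r() → 14, leaving value 14
4. D r() → 14, leaving value 14
5. E r() → 14, leaving value 14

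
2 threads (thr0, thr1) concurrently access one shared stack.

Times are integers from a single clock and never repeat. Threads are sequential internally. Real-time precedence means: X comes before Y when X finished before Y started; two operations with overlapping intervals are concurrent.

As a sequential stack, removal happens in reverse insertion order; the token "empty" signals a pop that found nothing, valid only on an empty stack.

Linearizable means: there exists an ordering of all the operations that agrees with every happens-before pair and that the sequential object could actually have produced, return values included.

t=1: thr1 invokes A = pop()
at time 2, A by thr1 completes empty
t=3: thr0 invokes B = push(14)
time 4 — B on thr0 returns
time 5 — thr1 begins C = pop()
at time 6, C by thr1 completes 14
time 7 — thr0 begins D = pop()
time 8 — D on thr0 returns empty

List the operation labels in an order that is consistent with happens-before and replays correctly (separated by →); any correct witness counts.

after step 1 (A pop() → empty): stack <>
after step 2 (B push(14)): stack <14>
after step 3 (C pop() → 14): stack <>
after step 4 (D pop() → empty): stack <>

A → B → C → D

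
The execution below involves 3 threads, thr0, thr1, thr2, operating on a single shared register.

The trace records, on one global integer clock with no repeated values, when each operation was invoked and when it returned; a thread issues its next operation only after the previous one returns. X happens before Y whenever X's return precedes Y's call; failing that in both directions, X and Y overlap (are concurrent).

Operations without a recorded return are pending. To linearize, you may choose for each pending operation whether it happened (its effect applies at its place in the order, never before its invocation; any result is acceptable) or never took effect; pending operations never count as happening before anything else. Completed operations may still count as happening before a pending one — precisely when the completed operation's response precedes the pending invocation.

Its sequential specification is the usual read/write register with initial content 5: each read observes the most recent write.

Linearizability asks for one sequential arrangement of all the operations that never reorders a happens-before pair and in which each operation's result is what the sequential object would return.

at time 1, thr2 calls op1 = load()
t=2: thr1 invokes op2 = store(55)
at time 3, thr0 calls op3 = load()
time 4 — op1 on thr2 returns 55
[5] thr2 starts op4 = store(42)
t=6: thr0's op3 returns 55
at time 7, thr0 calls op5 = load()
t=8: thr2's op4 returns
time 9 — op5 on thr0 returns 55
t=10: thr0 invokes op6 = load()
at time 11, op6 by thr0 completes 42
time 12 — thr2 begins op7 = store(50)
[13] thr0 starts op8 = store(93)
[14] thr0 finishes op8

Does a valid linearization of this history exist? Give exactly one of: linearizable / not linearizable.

linearizable

one valid linearization: op2, op1, op3, op5, op4, op6, op7, op8
step 1: op2 store(55) (pending, included) — value 55
step 2: op1 load() → 55 — value 55
step 3: op3 load() → 55 — value 55
step 4: op5 load() → 55 — value 55
step 5: op4 store(42) — value 42
step 6: op6 load() → 42 — value 42
step 7: op7 store(50) (pending, included) — value 50
step 8: op8 store(93) — value 93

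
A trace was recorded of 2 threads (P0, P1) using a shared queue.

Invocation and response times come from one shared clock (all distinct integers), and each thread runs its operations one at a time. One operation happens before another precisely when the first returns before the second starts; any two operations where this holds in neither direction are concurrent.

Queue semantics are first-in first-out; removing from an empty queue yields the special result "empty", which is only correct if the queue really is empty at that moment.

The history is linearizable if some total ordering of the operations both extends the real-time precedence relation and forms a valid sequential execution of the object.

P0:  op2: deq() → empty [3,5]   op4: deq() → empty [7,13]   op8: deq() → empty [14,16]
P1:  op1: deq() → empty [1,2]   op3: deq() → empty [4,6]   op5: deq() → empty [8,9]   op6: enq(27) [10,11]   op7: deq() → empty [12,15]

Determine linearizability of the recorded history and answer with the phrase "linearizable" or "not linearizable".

not linearizable

prefix check: 1..15 passes, 1..16 fails once op8's time-16 response joins
checked exhaustively: 14 real-time-consistent orders of 8 completed operations, zero legal queue replays
for example op1, op2, op3, op4, op5, op6, op7, op8 fails at step 7: op7 deq() → empty is not legal there
for example op1, op2, op3, op4, op5, op6, op8, op7 fails at step 7: op8 deq() → empty is not legal there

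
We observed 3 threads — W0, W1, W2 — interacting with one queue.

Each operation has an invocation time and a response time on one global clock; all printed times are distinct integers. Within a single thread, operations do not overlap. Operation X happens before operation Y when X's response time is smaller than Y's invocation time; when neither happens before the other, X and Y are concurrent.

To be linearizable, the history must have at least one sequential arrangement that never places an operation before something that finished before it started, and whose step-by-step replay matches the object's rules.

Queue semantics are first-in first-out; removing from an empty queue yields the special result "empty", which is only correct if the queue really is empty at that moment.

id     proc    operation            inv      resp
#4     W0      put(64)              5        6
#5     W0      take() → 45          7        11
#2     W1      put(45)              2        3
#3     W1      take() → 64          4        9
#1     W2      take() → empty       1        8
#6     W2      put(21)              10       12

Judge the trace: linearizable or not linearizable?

linearizable

witness order: #1, #2, #4, #5, #3, #6
step 1: #1 take() → empty — queue <>
step 2: #2 put(45) — queue <45>
step 3: #4 put(64) — queue <45,64>
step 4: #5 take() → 45 — queue <64>
step 5: #3 take() → 64 — queue <>
step 6: #6 put(21) — queue <21>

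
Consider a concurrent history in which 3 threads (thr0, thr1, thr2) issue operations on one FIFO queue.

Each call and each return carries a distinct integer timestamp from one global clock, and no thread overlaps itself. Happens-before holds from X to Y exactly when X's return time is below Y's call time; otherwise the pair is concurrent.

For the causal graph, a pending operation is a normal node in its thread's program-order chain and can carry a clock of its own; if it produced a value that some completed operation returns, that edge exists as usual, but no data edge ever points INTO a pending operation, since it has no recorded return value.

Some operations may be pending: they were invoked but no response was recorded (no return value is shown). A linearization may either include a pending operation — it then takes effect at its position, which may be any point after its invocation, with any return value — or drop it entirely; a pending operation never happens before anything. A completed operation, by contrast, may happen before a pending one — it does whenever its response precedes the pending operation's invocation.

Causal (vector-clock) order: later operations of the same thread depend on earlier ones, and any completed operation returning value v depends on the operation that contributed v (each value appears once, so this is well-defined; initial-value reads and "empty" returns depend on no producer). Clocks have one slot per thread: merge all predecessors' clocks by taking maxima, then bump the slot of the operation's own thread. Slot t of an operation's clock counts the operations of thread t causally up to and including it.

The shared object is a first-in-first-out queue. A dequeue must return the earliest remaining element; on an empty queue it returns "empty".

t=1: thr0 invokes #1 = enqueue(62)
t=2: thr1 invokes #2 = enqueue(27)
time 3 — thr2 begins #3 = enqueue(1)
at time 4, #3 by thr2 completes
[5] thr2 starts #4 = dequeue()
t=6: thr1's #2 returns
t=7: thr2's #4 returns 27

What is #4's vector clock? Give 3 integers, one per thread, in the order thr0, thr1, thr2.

(0, 1, 2)

#3 (invocation 3): nothing precedes it; thr2's component alone gives (0, 0, 1)
#2 (invocation 2): nothing precedes it; thr1's component alone gives (0, 1, 0)
#1 (invocation 1): nothing precedes it; thr0's component alone gives (1, 0, 0)
merge at #4 (invoked 5): VC(#2)=(0, 1, 0), VC(#3)=(0, 0, 1), own-thread bump on thr2 → (0, 1, 2)
target: VC(#4) = (0, 1, 2)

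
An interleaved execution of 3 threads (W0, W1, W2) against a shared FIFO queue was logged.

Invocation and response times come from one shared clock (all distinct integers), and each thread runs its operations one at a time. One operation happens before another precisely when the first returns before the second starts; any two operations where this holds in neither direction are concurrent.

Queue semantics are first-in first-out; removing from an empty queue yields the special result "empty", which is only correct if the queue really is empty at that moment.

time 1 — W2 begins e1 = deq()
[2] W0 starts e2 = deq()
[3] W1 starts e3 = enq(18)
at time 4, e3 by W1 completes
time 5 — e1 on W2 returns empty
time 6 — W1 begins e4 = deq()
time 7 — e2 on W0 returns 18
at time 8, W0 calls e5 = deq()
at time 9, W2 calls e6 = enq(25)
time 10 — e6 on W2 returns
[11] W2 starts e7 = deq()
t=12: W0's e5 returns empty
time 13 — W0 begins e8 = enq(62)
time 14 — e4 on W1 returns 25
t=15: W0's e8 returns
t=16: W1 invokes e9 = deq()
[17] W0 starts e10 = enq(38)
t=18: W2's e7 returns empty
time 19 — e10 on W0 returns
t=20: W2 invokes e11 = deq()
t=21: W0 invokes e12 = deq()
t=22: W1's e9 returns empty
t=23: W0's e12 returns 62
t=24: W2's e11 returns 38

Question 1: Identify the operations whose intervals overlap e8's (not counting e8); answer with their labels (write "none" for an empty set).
Answer: e4, e7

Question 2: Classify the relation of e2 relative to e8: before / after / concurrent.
Answer: before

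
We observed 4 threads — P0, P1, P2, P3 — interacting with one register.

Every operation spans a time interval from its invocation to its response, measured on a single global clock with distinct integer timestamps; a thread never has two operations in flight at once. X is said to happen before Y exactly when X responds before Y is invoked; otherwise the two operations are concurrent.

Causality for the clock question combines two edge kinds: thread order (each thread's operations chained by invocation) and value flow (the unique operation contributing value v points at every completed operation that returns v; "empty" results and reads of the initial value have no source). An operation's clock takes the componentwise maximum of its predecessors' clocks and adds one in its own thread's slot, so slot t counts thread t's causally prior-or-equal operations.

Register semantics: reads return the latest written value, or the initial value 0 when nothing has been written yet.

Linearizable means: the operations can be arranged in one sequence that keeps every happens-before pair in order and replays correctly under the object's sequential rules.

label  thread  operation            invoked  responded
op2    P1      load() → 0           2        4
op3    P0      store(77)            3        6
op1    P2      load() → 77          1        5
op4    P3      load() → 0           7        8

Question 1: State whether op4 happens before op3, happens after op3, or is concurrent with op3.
op4 spans [7,8], op3 spans [3,6]
resp(op3)=6 < inv(op4)=7

after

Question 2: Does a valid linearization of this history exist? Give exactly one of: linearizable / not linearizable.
cut after 7 events: linearizable; cut after 8 events (op4 responds, time 8): not linearizable
all 6 real-time-respecting orders fail — 4 completed register operations, no legal replay
take op1, op2, op3, op4: step 1 already fails, because op1 load() → 77 cannot occur there
take op1, op3, op2, op4: step 1 already fails, because op1 load() → 77 cannot occur there

not linearizable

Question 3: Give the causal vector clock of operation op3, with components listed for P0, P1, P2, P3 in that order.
VC(op4, invoked at 7): no causal predecessors; +1 on P3 → (0, 0, 0, 1)
VC(op2, invoked at 2): no causal predecessors; +1 on P1 → (0, 1, 0, 0)
VC(op3, invoked at 3): no causal predecessors; +1 on P0 → (1, 0, 0, 0)
merge at op1 (invoked 1): VC(op3)=(1, 0, 0, 0), own-thread bump on P2 → (1, 0, 1, 0)
target: VC(op3) = (1, 0, 0, 0)

(1, 0, 0, 0)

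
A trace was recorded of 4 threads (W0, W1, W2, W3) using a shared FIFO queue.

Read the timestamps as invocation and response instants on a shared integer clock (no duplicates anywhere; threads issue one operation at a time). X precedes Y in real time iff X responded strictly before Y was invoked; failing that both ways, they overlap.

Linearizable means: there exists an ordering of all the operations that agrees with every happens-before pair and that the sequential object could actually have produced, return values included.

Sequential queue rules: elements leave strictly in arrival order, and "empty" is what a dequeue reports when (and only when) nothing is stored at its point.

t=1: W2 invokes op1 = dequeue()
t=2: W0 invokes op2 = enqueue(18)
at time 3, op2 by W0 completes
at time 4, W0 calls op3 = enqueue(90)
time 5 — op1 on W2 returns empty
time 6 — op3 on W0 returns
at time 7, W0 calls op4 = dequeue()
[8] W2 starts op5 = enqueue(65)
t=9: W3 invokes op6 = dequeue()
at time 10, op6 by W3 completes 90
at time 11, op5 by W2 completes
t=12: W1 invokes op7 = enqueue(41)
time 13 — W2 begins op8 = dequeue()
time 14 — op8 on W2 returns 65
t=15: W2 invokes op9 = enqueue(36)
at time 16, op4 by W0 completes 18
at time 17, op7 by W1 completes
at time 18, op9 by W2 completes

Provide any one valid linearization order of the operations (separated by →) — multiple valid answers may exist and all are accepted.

op1 → op2 → op3 → op4 → op5 → op6 → op7 → op8 → op9

step 1: op1 dequeue() → empty — queue <>
step 2: op2 enqueue(18) — queue <18>
step 3: op3 enqueue(90) — queue <18,90>
step 4: op4 dequeue() → 18 — queue <90>
step 5: op5 enqueue(65) — queue <90,65>
step 6: op6 dequeue() → 90 — queue <65>
step 7: op7 enqueue(41) — queue <65,41>
step 8: op8 dequeue() → 65 — queue <41>
step 9: op9 enqueue(36) — queue <41,36>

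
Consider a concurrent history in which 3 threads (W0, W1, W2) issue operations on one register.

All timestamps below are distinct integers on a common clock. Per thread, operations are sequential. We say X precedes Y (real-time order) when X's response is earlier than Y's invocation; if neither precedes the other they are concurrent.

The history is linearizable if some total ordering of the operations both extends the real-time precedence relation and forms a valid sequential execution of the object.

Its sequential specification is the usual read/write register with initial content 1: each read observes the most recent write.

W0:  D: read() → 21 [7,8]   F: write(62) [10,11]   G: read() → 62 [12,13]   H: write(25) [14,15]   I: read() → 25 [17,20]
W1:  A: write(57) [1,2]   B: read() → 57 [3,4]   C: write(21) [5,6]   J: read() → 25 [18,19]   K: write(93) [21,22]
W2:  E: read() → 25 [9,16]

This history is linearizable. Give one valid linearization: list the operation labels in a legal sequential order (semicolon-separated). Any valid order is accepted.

A; B; C; D; F; G; H; E; I; J; K

after step 1 (A write(57)): value 57
after step 2 (B read() → 57): value 57
after step 3 (C write(21)): value 21
after step 4 (D read() → 21): value 21
after step 5 (F write(62)): value 62
after step 6 (G read() → 62): value 62
after step 7 (H write(25)): value 25
after step 8 (E read() → 25): value 25
after step 9 (I read() → 25): value 25
after step 10 (J read() → 25): value 25
after step 11 (K write(93)): value 93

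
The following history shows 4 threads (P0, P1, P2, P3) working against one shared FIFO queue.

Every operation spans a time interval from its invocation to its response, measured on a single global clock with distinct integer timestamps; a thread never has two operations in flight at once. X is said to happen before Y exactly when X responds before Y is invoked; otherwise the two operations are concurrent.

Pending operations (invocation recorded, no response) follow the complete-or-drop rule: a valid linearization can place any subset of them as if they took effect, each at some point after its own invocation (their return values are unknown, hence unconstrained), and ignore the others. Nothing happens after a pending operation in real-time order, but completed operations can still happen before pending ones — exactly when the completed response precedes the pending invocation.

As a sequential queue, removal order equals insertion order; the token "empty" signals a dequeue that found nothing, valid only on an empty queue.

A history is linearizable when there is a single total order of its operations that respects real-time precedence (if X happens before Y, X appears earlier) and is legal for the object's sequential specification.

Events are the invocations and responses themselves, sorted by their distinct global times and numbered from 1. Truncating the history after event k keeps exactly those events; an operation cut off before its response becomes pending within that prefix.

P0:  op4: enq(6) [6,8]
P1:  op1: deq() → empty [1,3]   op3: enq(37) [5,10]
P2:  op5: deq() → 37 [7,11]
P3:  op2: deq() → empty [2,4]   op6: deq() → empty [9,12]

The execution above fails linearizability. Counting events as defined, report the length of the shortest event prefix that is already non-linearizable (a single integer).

a valid linearization of events 1..11 exists, for instance op1, op2, op3, op4, op5:
1. op1 deq() → empty, leaving queue <>
2. op2 deq() → empty, leaving queue <>
3. op3 enq(37), leaving queue <37>
4. op4 enq(6), leaving queue <37,6>
5. op5 deq() → 37, leaving queue <6>
once event 12 joins (op6's response, time 12), exhaustive search finds no witness
e.g. op1, op2, op3, op4, op5, op6: illegal at step 6, since op6 deq() → empty cannot apply there
e.g. op1, op2, op3, op4, op6, op5: illegal at step 5, since op6 deq() → empty cannot apply there

12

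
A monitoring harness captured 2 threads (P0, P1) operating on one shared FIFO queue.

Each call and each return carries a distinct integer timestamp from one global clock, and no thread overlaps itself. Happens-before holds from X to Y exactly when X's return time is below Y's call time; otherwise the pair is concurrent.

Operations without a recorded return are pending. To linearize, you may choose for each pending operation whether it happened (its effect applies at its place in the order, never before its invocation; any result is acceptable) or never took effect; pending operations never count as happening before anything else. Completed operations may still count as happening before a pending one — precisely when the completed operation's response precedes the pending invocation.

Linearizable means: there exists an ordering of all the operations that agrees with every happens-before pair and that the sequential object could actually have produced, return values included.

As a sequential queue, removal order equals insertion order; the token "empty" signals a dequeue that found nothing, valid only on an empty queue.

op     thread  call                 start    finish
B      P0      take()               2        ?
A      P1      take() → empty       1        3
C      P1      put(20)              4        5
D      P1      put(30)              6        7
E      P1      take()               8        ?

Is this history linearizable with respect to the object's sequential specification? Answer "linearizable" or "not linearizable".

linearizable

one valid linearization: A, B, C, D
after step 1 (A take() → empty): queue <>
after step 2 (B take() (pending, included)): queue <>
after step 3 (C put(20)): queue <20>
after step 4 (D put(30)): queue <20,30>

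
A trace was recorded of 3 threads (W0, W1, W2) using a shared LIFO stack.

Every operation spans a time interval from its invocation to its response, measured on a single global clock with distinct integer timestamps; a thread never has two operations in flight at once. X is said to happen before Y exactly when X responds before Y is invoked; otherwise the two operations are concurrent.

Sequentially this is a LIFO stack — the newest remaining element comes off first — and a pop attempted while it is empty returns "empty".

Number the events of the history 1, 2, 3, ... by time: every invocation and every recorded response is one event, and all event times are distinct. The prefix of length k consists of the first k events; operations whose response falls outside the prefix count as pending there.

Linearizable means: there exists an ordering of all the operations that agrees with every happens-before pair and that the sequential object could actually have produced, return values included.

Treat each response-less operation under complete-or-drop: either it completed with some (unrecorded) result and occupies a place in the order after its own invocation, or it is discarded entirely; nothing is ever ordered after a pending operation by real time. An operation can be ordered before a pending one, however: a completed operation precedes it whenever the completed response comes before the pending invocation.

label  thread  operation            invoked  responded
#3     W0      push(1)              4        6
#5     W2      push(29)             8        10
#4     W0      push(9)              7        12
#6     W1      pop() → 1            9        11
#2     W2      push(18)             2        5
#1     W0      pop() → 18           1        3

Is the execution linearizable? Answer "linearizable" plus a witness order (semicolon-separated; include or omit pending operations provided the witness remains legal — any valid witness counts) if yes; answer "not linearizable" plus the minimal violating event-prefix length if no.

step 1: #2 push(18) — stack <18>
step 2: #1 pop() → 18 — stack <>
step 3: #3 push(1) — stack <1>
step 4: #6 pop() → 1 — stack <>
step 5: #4 push(9) — stack <9>
step 6: #5 push(29) — stack <9,29>

linearizable — witness: #2; #1; #3; #6; #4; #5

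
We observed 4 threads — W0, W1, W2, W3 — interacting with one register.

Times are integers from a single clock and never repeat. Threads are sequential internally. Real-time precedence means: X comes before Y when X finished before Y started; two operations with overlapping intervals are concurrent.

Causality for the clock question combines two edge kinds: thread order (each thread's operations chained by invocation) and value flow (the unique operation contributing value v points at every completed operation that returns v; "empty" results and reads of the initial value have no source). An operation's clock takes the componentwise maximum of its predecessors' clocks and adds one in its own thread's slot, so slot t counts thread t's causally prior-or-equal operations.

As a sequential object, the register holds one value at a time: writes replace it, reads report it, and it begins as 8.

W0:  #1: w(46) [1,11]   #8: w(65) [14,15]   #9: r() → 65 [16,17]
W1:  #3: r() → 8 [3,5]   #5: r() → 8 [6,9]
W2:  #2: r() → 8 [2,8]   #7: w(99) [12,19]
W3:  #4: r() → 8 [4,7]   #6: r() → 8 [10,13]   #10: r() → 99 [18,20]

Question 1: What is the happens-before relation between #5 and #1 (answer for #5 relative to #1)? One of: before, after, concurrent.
Answer: concurrent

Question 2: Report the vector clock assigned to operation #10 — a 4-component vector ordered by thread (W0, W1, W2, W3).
Answer: (0, 0, 2, 3)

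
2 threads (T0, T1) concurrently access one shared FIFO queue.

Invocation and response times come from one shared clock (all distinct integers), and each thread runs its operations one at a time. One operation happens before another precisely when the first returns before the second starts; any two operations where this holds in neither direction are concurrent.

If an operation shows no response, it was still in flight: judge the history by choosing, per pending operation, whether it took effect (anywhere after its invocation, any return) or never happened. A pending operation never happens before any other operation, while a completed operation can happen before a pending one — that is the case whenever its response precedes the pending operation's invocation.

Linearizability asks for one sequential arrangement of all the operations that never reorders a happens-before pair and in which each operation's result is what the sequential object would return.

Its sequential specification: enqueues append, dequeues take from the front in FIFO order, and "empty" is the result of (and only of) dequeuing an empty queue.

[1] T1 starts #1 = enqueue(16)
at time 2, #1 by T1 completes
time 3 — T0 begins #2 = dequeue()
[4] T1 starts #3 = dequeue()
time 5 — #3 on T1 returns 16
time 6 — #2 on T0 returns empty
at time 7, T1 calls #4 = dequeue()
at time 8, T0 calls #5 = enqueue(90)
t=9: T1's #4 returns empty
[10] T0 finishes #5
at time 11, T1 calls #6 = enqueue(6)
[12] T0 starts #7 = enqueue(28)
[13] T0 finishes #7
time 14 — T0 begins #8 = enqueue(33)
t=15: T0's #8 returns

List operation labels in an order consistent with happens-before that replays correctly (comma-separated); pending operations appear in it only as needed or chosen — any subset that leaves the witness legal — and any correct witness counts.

#1, #3, #2, #4, #5, #6, #7, #8

after step 1 (#1 enqueue(16)): queue <16>
after step 2 (#3 dequeue() → 16): queue <>
after step 3 (#2 dequeue() → empty): queue <>
after step 4 (#4 dequeue() → empty): queue <>
after step 5 (#5 enqueue(90)): queue <90>
after step 6 (#6 enqueue(6) (pending, included)): queue <90,6>
after step 7 (#7 enqueue(28)): queue <90,6,28>
after step 8 (#8 enqueue(33)): queue <90,6,28,33>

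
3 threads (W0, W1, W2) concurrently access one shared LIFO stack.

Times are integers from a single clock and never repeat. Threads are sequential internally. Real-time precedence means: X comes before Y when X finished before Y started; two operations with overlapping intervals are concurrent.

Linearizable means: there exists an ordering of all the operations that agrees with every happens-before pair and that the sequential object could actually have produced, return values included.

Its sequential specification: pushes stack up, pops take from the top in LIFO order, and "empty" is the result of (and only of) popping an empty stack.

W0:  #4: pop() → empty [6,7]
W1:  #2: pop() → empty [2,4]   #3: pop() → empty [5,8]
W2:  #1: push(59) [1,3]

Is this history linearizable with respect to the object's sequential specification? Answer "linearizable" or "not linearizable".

through event 7 a valid linearization exists; event 8 (#3 responding at time 8) ends that
no legal order exists: 4 real-time-consistent candidates over 4 completed LIFO stack operations, all rejected
sample order #1, #2, #3, #4 stalls at step 2 — #2 pop() → empty has no legal effect
sample order #1, #2, #4, #3 stalls at step 2 — #2 pop() → empty has no legal effect

not linearizable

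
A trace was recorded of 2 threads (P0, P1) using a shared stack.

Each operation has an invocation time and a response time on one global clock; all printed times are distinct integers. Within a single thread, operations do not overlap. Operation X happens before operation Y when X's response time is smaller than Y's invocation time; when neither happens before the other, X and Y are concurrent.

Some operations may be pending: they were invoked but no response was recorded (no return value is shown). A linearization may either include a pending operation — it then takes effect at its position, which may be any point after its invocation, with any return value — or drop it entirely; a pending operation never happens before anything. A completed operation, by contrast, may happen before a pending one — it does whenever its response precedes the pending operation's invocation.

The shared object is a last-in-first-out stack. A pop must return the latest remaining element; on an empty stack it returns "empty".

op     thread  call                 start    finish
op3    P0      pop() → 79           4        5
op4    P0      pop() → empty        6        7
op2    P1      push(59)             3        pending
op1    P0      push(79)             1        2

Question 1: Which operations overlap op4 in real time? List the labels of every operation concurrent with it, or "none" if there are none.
Answer: op2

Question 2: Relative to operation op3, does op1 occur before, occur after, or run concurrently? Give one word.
Answer: before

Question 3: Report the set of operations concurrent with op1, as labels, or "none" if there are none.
Answer: none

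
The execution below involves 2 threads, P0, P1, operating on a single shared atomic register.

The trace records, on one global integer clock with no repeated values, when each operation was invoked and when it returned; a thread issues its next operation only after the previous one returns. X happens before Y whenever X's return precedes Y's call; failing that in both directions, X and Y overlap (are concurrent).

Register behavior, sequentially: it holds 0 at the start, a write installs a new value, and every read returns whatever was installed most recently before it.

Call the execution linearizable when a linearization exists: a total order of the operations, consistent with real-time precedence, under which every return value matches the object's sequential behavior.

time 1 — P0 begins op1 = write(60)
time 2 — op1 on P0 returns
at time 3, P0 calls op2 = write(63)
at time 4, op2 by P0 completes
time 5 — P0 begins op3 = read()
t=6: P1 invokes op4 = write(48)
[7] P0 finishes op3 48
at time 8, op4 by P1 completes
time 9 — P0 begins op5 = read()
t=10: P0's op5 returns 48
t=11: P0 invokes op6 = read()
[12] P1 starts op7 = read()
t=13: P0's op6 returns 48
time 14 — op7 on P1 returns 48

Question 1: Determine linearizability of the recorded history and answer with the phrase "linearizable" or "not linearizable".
witness order: op1, op2, op4, op3, op5, op6, op7
1. op1 write(60), leaving value 60
2. op2 write(63), leaving value 63
3. op4 write(48), leaving value 48
4. op3 read() → 48, leaving value 48
5. op5 read() → 48, leaving value 48
6. op6 read() → 48, leaving value 48
7. op7 read() → 48, leaving value 48

linearizable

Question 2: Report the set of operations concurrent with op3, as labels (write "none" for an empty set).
op3 spans [5,7]: anything still running between times 5 and 7 counts as concurrent
op1 [1,2]: before
op2 [3,4]: before
op4 [6,8]: concurrent
op5 [9,10]: after
op6 [11,13]: after
op7 [12,14]: after

op4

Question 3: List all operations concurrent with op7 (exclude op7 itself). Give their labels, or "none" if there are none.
op7 spans [12,14]; an op avoiding the whole window 12..14 is ordered, any other is concurrent
op1 [1,2]: before
op2 [3,4]: before
op3 [5,7]: before
op4 [6,8]: before
op5 [9,10]: before
op6 [11,13]: concurrent

op6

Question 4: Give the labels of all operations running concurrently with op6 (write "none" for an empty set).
overlap test against op6 [11,13]: concurrent iff the interval meets 11..13
op1 [1,2]: before
op2 [3,4]: before
op3 [5,7]: before
op4 [6,8]: before
op5 [9,10]: before
op7 [12,14]: concurrent

op7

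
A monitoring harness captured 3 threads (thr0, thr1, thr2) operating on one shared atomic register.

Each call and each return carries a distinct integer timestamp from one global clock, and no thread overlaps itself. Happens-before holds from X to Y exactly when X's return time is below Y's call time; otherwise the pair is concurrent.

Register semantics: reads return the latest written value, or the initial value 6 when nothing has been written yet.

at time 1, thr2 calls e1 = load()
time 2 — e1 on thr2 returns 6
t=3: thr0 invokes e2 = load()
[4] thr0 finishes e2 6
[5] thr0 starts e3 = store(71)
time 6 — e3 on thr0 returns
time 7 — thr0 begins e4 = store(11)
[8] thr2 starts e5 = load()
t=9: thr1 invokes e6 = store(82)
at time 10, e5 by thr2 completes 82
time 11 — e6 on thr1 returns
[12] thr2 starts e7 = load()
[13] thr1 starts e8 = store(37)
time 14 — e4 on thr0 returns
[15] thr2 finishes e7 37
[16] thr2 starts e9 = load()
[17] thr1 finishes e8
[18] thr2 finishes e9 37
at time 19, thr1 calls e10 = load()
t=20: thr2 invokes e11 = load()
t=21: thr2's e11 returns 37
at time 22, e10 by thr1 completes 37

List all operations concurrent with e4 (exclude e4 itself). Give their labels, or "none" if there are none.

e5, e6, e7, e8

e4 spans [7,14]: anything still running between times 7 and 14 counts as concurrent
e1 [1,2]: before
e2 [3,4]: before
e3 [5,6]: before
e5 [8,10]: concurrent
e6 [9,11]: concurrent
e7 [12,15]: concurrent
e8 [13,17]: concurrent
e9 [16,18]: after
e10 [19,22]: after
e11 [20,21]: after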